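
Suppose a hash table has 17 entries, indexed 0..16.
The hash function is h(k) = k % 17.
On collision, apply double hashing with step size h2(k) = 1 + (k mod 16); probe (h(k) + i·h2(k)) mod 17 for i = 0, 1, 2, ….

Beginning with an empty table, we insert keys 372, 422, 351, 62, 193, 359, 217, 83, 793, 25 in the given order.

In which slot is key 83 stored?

372 hashes to 15; slot 15 is free → place at 15.
422 hashes to 14; slot 14 is free → place at 14.
351 hashes to 11; slot 11 is free → place at 11.
62 hashes to 11, h2=15; 11 taken → place at 9.
193 hashes to 6; slot 6 is free → place at 6.
359 hashes to 2; slot 2 is free → place at 2.
217 hashes to 13; slot 13 is free → place at 13.
83 hashes to 15, h2=4; 15,2,6 taken → place at 10.
793 hashes to 11, h2=10; 11 taken → place at 4.
25 hashes to 8; slot 8 is free → place at 8.
Table: [—, —, 359, —, 793, —, 193, —, 25, 62, 83, 351, —, 217, 422, 372, —]

10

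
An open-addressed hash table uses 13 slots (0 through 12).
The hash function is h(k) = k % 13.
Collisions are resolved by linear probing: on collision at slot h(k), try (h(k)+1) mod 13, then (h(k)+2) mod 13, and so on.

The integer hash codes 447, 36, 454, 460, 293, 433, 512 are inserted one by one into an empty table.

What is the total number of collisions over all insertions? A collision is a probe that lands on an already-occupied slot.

4

447: h=5 => slot 5
36: h=10 => slot 10
454: h=12 => slot 12
460: h=5, probe 5,6 => slot 6
293: h=7 => slot 7
433: h=4 => slot 4
512: h=5, probe 5,6,7,8 => slot 8
Table: [-, -, -, -, 433, 447, 460, 293, 512, -, 36, -, 454]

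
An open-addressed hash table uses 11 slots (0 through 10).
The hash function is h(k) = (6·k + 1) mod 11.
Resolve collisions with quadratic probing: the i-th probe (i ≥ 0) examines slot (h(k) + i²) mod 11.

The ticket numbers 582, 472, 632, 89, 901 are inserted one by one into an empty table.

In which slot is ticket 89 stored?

582: h=6 → slot 6
472: h=6, probe 6,7 → slot 7
632: h=9 → slot 9
89: h=7, probe 7,8 → slot 8
901: h=6, probe 6,7,10 → slot 10
Table: [—, —, —, —, —, —, 582, 472, 89, 632, 901]

8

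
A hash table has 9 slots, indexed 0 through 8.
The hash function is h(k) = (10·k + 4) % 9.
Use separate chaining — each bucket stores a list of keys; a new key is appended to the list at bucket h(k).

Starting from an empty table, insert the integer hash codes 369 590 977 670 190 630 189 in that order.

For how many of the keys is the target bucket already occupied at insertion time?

Insert 369: h=4, bucket 4 empty -> new chain.
Insert 590: h=0, bucket 0 empty -> new chain.
Insert 977: h=0, bucket 0 nonempty -> append to chain.
Insert 670: h=8, bucket 8 empty -> new chain.
Insert 190: h=5, bucket 5 empty -> new chain.
Insert 630: h=4, bucket 4 nonempty -> append to chain.
Insert 189: h=4, bucket 4 nonempty -> append to chain.
Final buckets:
0: 590 -> 977
1: _
2: _
3: _
4: 369 -> 630 -> 189
5: 190
6: _
7: _
8: 670

3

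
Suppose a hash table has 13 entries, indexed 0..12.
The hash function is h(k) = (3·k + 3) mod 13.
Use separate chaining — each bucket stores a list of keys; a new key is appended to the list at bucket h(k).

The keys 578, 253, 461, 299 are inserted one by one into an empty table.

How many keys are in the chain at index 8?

578 → bucket 8
253 → bucket 8 (collision)
461 → bucket 8 (collision)
299 → bucket 3
Final buckets:
0: -
1: -
2: -
3: 299
4: -
5: -
6: -
7: -
8: 578 -> 253 -> 461
9: -
10: -
11: -
12: -

3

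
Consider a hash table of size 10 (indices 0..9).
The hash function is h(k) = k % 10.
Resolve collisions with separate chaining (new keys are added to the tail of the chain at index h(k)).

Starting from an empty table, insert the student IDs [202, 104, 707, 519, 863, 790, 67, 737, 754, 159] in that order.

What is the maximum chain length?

3

202 → bucket 2
104 → bucket 4
707 → bucket 7
519 → bucket 9
863 → bucket 3
790 → bucket 0
67 → bucket 7 (collision)
737 → bucket 7 (collision)
754 → bucket 4 (collision)
159 → bucket 9 (collision)
Final buckets:
0: 790
1: —
2: 202
3: 863
4: 104 -> 754
5: —
6: —
7: 707 -> 67 -> 737
8: —
9: 519 -> 159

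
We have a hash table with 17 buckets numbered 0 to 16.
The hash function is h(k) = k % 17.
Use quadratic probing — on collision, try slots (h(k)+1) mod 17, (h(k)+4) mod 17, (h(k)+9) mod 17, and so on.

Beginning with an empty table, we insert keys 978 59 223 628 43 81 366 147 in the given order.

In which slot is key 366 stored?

1

978 hashes to 9; slot 9 is free → place at 9.
59 hashes to 8; slot 8 is free → place at 8.
223 hashes to 2; slot 2 is free → place at 2.
628 hashes to 16; slot 16 is free → place at 16.
43 hashes to 9; 9 taken → place at 10.
81 hashes to 13; slot 13 is free → place at 13.
366 hashes to 9; 9,10,13 taken → place at 1.
147 hashes to 11; slot 11 is free → place at 11.
Table: [-, 366, 223, -, -, -, -, -, 59, 978, 43, 147, -, 81, -, -, 628]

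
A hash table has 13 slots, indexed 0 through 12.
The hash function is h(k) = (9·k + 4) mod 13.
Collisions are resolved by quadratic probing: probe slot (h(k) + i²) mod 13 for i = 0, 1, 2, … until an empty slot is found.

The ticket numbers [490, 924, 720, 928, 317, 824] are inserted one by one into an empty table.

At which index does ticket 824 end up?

6

490 hashes to 7; slot 7 is free → place at 7.
924 hashes to 0; slot 0 is free → place at 0.
720 hashes to 10; slot 10 is free → place at 10.
928 hashes to 10; 10 taken → place at 11.
317 hashes to 10; 10,11 taken → place at 1.
824 hashes to 10; 10,11,1 taken → place at 6.
Table: [924, 317, _, _, _, _, 824, 490, _, _, 720, 928, _]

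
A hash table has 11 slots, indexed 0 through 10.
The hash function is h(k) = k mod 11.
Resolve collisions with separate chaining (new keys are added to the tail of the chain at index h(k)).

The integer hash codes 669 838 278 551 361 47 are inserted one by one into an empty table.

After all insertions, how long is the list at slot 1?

Insert 669: h=9, bucket 9 empty → new chain.
Insert 838: h=2, bucket 2 empty → new chain.
Insert 278: h=3, bucket 3 empty → new chain.
Insert 551: h=1, bucket 1 empty → new chain.
Insert 361: h=9, bucket 9 nonempty → append to chain.
Insert 47: h=3, bucket 3 nonempty → append to chain.
Final buckets:
0: ∅
1: 551
2: 838
3: 278 -> 47
4: ∅
5: ∅
6: ∅
7: ∅
8: ∅
9: 669 -> 361
10: ∅

1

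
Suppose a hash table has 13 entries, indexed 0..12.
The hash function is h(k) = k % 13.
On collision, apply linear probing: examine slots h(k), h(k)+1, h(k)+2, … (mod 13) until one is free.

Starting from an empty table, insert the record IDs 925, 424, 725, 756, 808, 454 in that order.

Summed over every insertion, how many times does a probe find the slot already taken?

925 hashes to 2; slot 2 is free => place at 2.
424 hashes to 8; slot 8 is free => place at 8.
725 hashes to 10; slot 10 is free => place at 10.
756 hashes to 2; 2 taken => place at 3.
808 hashes to 2; 2,3 taken => place at 4.
454 hashes to 12; slot 12 is free => place at 12.
Table: [-, -, 925, 756, 808, -, -, -, 424, -, 725, -, 454]

3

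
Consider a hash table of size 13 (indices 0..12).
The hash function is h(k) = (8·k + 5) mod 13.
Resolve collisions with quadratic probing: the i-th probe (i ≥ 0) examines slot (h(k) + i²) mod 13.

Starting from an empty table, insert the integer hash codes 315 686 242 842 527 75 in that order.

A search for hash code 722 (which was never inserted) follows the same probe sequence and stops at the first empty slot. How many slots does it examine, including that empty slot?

2

Insert 315: h=3, slot 3 empty -> index 3.
Insert 686: h=7, slot 7 empty -> index 7.
Insert 242: h=4, slot 4 empty -> index 4.
Insert 842: h=7, slot 7 occupied -> index 8.
Insert 527: h=9, slot 9 empty -> index 9.
Insert 75: h=7, slots 7,8 occupied -> index 11.
Table: [∅, ∅, ∅, 315, 242, ∅, ∅, 686, 842, 527, ∅, 75, ∅]
Lookup 722: h=9, probe 9,10 → slot 10 empty, not found.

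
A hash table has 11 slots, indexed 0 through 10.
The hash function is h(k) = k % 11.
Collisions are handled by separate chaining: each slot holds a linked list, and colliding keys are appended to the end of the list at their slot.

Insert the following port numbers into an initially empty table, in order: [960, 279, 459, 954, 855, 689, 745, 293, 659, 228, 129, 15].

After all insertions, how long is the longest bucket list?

6

Insert 960: h=3, bucket 3 empty -> new chain.
Insert 279: h=4, bucket 4 empty -> new chain.
Insert 459: h=8, bucket 8 empty -> new chain.
Insert 954: h=8, bucket 8 nonempty -> append to chain.
Insert 855: h=8, bucket 8 nonempty -> append to chain.
Insert 689: h=7, bucket 7 empty -> new chain.
Insert 745: h=8, bucket 8 nonempty -> append to chain.
Insert 293: h=7, bucket 7 nonempty -> append to chain.
Insert 659: h=10, bucket 10 empty -> new chain.
Insert 228: h=8, bucket 8 nonempty -> append to chain.
Insert 129: h=8, bucket 8 nonempty -> append to chain.
Insert 15: h=4, bucket 4 nonempty -> append to chain.
Final buckets:
0: _
1: _
2: _
3: 960
4: 279 -> 15
5: _
6: _
7: 689 -> 293
8: 459 -> 954 -> 855 -> 745 -> 228 -> 129
9: _
10: 659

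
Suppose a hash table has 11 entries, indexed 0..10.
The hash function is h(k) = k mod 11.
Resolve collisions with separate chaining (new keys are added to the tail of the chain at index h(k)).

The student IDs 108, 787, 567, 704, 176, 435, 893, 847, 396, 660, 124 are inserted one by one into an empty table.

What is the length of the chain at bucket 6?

3

108 → bucket 9
787 → bucket 6
567 → bucket 6 (collision)
704 → bucket 0
176 → bucket 0 (collision)
435 → bucket 6 (collision)
893 → bucket 2
847 → bucket 0 (collision)
396 → bucket 0 (collision)
660 → bucket 0 (collision)
124 → bucket 3
Final buckets:
0: 704 -> 176 -> 847 -> 396 -> 660
1: _
2: 893
3: 124
4: _
5: _
6: 787 -> 567 -> 435
7: _
8: _
9: 108
10: _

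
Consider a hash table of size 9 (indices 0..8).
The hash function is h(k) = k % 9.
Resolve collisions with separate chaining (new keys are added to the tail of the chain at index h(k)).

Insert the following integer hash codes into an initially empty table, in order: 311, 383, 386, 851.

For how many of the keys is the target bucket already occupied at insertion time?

Insert 311: h=5, bucket 5 empty → new chain.
Insert 383: h=5, bucket 5 nonempty → append to chain.
Insert 386: h=8, bucket 8 empty → new chain.
Insert 851: h=5, bucket 5 nonempty → append to chain.
Final buckets:
0: ∅
1: ∅
2: ∅
3: ∅
4: ∅
5: 311 -> 383 -> 851
6: ∅
7: ∅
8: 386

2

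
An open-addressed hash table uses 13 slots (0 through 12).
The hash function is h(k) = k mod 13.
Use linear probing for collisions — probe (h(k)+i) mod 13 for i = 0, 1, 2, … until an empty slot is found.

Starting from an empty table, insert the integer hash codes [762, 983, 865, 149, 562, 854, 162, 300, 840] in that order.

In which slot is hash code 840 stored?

Insert 762: h=8, slot 8 empty -> index 8.
Insert 983: h=8, slot 8 occupied -> index 9.
Insert 865: h=7, slot 7 empty -> index 7.
Insert 149: h=6, slot 6 empty -> index 6.
Insert 562: h=3, slot 3 empty -> index 3.
Insert 854: h=9, slot 9 occupied -> index 10.
Insert 162: h=6, slots 6,7,8,9,10 occupied -> index 11.
Insert 300: h=1, slot 1 empty -> index 1.
Insert 840: h=8, slots 8,9,10,11 occupied -> index 12.
Table: [∅, 300, ∅, 562, ∅, ∅, 149, 865, 762, 983, 854, 162, 840]

12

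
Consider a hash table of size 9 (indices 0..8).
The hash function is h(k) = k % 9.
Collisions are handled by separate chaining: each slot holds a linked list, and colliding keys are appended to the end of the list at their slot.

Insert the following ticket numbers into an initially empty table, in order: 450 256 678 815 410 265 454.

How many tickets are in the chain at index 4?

3

450 -> bucket 0
256 -> bucket 4
678 -> bucket 3
815 -> bucket 5
410 -> bucket 5 (collision)
265 -> bucket 4 (collision)
454 -> bucket 4 (collision)
Final buckets:
0: 450
1: .
2: .
3: 678
4: 256 -> 265 -> 454
5: 815 -> 410
6: .
7: .
8: .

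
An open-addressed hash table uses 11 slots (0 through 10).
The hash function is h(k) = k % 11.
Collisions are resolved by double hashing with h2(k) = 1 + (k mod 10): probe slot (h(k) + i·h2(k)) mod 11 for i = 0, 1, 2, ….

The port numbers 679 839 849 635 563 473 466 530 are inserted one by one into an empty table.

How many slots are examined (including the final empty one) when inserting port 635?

3

679: h=8 => slot 8
839: h=3 => slot 3
849: h=2 => slot 2
635: h=8, h2=6, probe 8,3,9 => slot 9
563: h=2, h2=4, probe 2,6 => slot 6
473: h=0 => slot 0
466: h=4 => slot 4
530: h=2, h2=1, probe 2,3,4,5 => slot 5
Table: [473, _, 849, 839, 466, 530, 563, _, 679, 635, _]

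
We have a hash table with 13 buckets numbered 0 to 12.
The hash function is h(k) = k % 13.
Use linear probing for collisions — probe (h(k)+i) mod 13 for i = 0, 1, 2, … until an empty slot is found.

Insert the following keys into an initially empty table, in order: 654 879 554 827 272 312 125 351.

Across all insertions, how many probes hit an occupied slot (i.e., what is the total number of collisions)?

Insert 654: h=4, slot 4 empty → index 4.
Insert 879: h=8, slot 8 empty → index 8.
Insert 554: h=8, slot 8 occupied → index 9.
Insert 827: h=8, slots 8,9 occupied → index 10.
Insert 272: h=12, slot 12 empty → index 12.
Insert 312: h=0, slot 0 empty → index 0.
Insert 125: h=8, slots 8,9,10 occupied → index 11.
Insert 351: h=0, slot 0 occupied → index 1.
Table: [312, 351, ., ., 654, ., ., ., 879, 554, 827, 125, 272]

7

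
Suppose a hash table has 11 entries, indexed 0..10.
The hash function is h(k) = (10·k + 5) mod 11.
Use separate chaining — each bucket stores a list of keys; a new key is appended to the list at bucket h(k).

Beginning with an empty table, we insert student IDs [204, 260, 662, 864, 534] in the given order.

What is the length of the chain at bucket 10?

204 -> bucket 10
260 -> bucket 9
662 -> bucket 3
864 -> bucket 10 (collision)
534 -> bucket 10 (collision)
Final buckets:
0: -
1: -
2: -
3: 662
4: -
5: -
6: -
7: -
8: -
9: 260
10: 204 -> 864 -> 534

3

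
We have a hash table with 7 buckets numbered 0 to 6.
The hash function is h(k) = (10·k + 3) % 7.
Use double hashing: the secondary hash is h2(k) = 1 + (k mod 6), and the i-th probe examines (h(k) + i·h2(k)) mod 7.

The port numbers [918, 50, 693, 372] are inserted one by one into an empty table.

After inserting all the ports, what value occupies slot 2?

918 hashes to 6; slot 6 is free => place at 6.
50 hashes to 6, h2=3; 6 taken => place at 2.
693 hashes to 3; slot 3 is free => place at 3.
372 hashes to 6, h2=1; 6 taken => place at 0.
Table: [372, -, 50, 693, -, -, 918]

50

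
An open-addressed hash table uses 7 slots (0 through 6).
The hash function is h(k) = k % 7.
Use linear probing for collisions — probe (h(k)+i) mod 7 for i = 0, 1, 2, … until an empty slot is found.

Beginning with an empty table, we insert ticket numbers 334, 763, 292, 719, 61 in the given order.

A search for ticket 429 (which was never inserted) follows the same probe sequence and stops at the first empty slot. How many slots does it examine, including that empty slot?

334: h=5 → slot 5
763: h=0 → slot 0
292: h=5, probe 5,6 → slot 6
719: h=5, probe 5,6,0,1 → slot 1
61: h=5, probe 5,6,0,1,2 → slot 2
Table: [763, 719, 61, ., ., 334, 292]
Lookup 429: h=2, probe 2,3 → slot 3 empty, not found.

2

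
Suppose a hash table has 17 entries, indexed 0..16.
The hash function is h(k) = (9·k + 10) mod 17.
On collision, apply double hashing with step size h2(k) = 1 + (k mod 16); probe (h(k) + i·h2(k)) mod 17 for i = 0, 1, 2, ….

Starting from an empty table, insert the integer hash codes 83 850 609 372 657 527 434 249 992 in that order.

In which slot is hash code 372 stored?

14

83 hashes to 9; slot 9 is free -> place at 9.
850 hashes to 10; slot 10 is free -> place at 10.
609 hashes to 0; slot 0 is free -> place at 0.
372 hashes to 9, h2=5; 9 taken -> place at 14.
657 hashes to 7; slot 7 is free -> place at 7.
527 hashes to 10, h2=16; 10,9 taken -> place at 8.
434 hashes to 6; slot 6 is free -> place at 6.
249 hashes to 7, h2=10; 7,0,10 taken -> place at 3.
992 hashes to 13; slot 13 is free -> place at 13.
Table: [609, -, -, 249, -, -, 434, 657, 527, 83, 850, -, -, 992, 372, -, -]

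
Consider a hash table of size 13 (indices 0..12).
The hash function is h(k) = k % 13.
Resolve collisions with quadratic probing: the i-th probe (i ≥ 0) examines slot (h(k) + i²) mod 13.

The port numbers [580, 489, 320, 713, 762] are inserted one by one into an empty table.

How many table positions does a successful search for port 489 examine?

2

580 hashes to 8; slot 8 is free -> place at 8.
489 hashes to 8; 8 taken -> place at 9.
320 hashes to 8; 8,9 taken -> place at 12.
713 hashes to 11; slot 11 is free -> place at 11.
762 hashes to 8; 8,9,12 taken -> place at 4.
Table: [∅, ∅, ∅, ∅, 762, ∅, ∅, ∅, 580, 489, ∅, 713, 320]
Lookup 489: h=8, probe 8,9 → found at 9.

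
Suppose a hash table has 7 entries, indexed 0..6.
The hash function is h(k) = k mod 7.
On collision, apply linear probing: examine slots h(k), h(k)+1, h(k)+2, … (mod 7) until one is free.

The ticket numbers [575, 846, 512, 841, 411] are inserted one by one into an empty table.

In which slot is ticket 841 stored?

575 hashes to 1; slot 1 is free => place at 1.
846 hashes to 6; slot 6 is free => place at 6.
512 hashes to 1; 1 taken => place at 2.
841 hashes to 1; 1,2 taken => place at 3.
411 hashes to 5; slot 5 is free => place at 5.
Table: [∅, 575, 512, 841, ∅, 411, 846]

3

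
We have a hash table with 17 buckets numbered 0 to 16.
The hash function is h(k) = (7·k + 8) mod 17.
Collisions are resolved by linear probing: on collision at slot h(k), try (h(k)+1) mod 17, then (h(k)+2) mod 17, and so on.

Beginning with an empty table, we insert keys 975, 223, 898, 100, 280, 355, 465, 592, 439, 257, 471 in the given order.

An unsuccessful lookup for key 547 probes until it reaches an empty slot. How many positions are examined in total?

975: h=16 => slot 16
223: h=5 => slot 5
898: h=4 => slot 4
100: h=11 => slot 11
280: h=13 => slot 13
355: h=11, probe 11,12 => slot 12
465: h=16, probe 16,0 => slot 0
592: h=4, probe 4,5,6 => slot 6
439: h=4, probe 4,5,6,7 => slot 7
257: h=5, probe 5,6,7,8 => slot 8
471: h=7, probe 7,8,9 => slot 9
Table: [465, _, _, _, 898, 223, 592, 439, 257, 471, _, 100, 355, 280, _, _, 975]
Lookup 547: h=12, probe 12,13,14 → slot 14 empty, not found.

3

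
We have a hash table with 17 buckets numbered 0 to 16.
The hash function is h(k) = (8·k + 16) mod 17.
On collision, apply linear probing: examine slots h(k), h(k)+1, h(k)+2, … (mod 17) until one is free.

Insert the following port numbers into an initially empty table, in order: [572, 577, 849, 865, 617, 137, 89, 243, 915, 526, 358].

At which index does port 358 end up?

12

572 hashes to 2; slot 2 is free → place at 2.
577 hashes to 8; slot 8 is free → place at 8.
849 hashes to 8; 8 taken → place at 9.
865 hashes to 0; slot 0 is free → place at 0.
617 hashes to 5; slot 5 is free → place at 5.
137 hashes to 7; slot 7 is free → place at 7.
89 hashes to 14; slot 14 is free → place at 14.
243 hashes to 5; 5 taken → place at 6.
915 hashes to 9; 9 taken → place at 10.
526 hashes to 8; 8,9,10 taken → place at 11.
358 hashes to 7; 7,8,9,10,11 taken → place at 12.
Table: [865, _, 572, _, _, 617, 243, 137, 577, 849, 915, 526, 358, _, 89, _, _]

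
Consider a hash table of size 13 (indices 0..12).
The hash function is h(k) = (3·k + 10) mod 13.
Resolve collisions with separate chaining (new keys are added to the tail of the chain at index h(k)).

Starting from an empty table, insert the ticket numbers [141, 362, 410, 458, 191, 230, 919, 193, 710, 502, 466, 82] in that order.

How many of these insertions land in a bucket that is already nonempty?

Insert 141: h=4, bucket 4 empty → new chain.
Insert 362: h=4, bucket 4 nonempty → append to chain.
Insert 410: h=5, bucket 5 empty → new chain.
Insert 458: h=6, bucket 6 empty → new chain.
Insert 191: h=11, bucket 11 empty → new chain.
Insert 230: h=11, bucket 11 nonempty → append to chain.
Insert 919: h=11, bucket 11 nonempty → append to chain.
Insert 193: h=4, bucket 4 nonempty → append to chain.
Insert 710: h=8, bucket 8 empty → new chain.
Insert 502: h=8, bucket 8 nonempty → append to chain.
Insert 466: h=4, bucket 4 nonempty → append to chain.
Insert 82: h=9, bucket 9 empty → new chain.
Final buckets:
0: —
1: —
2: —
3: —
4: 141 -> 362 -> 193 -> 466
5: 410
6: 458
7: —
8: 710 -> 502
9: 82
10: —
11: 191 -> 230 -> 919
12: —

6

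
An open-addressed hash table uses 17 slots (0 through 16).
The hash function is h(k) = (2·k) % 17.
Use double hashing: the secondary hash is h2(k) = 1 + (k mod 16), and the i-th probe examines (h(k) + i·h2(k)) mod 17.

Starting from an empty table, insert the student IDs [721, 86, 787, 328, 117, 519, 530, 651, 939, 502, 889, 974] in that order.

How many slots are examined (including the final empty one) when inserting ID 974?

721: h=14 -> slot 14
86: h=2 -> slot 2
787: h=10 -> slot 10
328: h=10, h2=9, probe 10,2,11 -> slot 11
117: h=13 -> slot 13
519: h=1 -> slot 1
530: h=6 -> slot 6
651: h=10, h2=12, probe 10,5 -> slot 5
939: h=8 -> slot 8
502: h=1, h2=7, probe 1,8,15 -> slot 15
889: h=10, h2=10, probe 10,3 -> slot 3
974: h=10, h2=15, probe 10,8,6,4 -> slot 4
Table: [-, 519, 86, 889, 974, 651, 530, -, 939, -, 787, 328, -, 117, 721, 502, -]

4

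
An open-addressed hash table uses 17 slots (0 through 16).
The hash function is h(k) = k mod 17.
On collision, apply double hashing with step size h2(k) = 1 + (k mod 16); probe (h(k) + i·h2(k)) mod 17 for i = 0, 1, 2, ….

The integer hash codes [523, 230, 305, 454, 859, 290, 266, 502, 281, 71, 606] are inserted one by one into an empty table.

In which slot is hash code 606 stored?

7

Insert 523: h=13, slot 13 empty → index 13.
Insert 230: h=9, slot 9 empty → index 9.
Insert 305: h=16, slot 16 empty → index 16.
Insert 454: h=12, slot 12 empty → index 12.
Insert 859: h=9, h2=12, slot 9 occupied → index 4.
Insert 290: h=1, slot 1 empty → index 1.
Insert 266: h=11, slot 11 empty → index 11.
Insert 502: h=9, h2=7, slots 9,16 occupied → index 6.
Insert 281: h=9, h2=10, slot 9 occupied → index 2.
Insert 71: h=3, slot 3 empty → index 3.
Insert 606: h=11, h2=15, slots 11,9 occupied → index 7.
Table: [., 290, 281, 71, 859, ., 502, 606, ., 230, ., 266, 454, 523, ., ., 305]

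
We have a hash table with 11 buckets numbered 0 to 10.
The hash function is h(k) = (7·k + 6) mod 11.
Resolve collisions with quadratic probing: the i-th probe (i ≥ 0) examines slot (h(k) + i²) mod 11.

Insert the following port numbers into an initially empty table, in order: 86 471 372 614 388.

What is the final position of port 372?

7

Insert 86: h=3, slot 3 empty => index 3.
Insert 471: h=3, slot 3 occupied => index 4.
Insert 372: h=3, slots 3,4 occupied => index 7.
Insert 614: h=3, slots 3,4,7 occupied => index 1.
Insert 388: h=5, slot 5 empty => index 5.
Table: [—, 614, —, 86, 471, 388, —, 372, —, —, —]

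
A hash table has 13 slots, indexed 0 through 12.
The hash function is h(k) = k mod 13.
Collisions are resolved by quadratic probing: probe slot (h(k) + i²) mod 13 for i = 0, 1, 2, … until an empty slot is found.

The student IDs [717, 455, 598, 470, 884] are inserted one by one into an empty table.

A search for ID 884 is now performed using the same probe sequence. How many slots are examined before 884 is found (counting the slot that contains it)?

717: h=2 => slot 2
455: h=0 => slot 0
598: h=0, probe 0,1 => slot 1
470: h=2, probe 2,3 => slot 3
884: h=0, probe 0,1,4 => slot 4
Table: [455, 598, 717, 470, 884, _, _, _, _, _, _, _, _]
Lookup 884: h=0, probe 0,1,4 → found at 4.

3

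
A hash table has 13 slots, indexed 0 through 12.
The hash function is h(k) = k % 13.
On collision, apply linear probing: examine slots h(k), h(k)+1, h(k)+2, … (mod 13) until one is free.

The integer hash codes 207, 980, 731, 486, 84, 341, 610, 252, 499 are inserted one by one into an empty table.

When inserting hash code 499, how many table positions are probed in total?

207 hashes to 12; slot 12 is free → place at 12.
980 hashes to 5; slot 5 is free → place at 5.
731 hashes to 3; slot 3 is free → place at 3.
486 hashes to 5; 5 taken → place at 6.
84 hashes to 6; 6 taken → place at 7.
341 hashes to 3; 3 taken → place at 4.
610 hashes to 12; 12 taken → place at 0.
252 hashes to 5; 5,6,7 taken → place at 8.
499 hashes to 5; 5,6,7,8 taken → place at 9.
Table: [610, ., ., 731, 341, 980, 486, 84, 252, 499, ., ., 207]

5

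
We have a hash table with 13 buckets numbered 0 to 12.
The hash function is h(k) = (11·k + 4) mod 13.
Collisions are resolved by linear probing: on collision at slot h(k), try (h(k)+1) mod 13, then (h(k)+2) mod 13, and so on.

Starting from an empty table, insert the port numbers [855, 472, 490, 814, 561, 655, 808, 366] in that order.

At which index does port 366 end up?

3

855 hashes to 10; slot 10 is free -> place at 10.
472 hashes to 9; slot 9 is free -> place at 9.
490 hashes to 12; slot 12 is free -> place at 12.
814 hashes to 1; slot 1 is free -> place at 1.
561 hashes to 0; slot 0 is free -> place at 0.
655 hashes to 7; slot 7 is free -> place at 7.
808 hashes to 0; 0,1 taken -> place at 2.
366 hashes to 0; 0,1,2 taken -> place at 3.
Table: [561, 814, 808, 366, ∅, ∅, ∅, 655, ∅, 472, 855, ∅, 490]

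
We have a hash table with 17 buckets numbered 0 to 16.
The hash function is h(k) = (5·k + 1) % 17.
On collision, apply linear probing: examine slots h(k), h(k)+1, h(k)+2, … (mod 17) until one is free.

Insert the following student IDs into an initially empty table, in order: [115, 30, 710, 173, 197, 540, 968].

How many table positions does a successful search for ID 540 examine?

6

Insert 115: h=15, slot 15 empty => index 15.
Insert 30: h=15, slot 15 occupied => index 16.
Insert 710: h=15, slots 15,16 occupied => index 0.
Insert 173: h=16, slots 16,0 occupied => index 1.
Insert 197: h=0, slots 0,1 occupied => index 2.
Insert 540: h=15, slots 15,16,0,1,2 occupied => index 3.
Insert 968: h=13, slot 13 empty => index 13.
Table: [710, 173, 197, 540, -, -, -, -, -, -, -, -, -, 968, -, 115, 30]
Lookup 540: h=15, probe 15,16,0,1,2,3 → found at 3.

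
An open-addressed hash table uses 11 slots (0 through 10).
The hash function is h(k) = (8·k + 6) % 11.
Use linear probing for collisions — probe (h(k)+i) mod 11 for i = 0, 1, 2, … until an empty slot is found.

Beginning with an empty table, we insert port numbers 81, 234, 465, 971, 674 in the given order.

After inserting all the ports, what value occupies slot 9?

465

81 hashes to 5; slot 5 is free → place at 5.
234 hashes to 8; slot 8 is free → place at 8.
465 hashes to 8; 8 taken → place at 9.
971 hashes to 8; 8,9 taken → place at 10.
674 hashes to 8; 8,9,10 taken → place at 0.
Table: [674, _, _, _, _, 81, _, _, 234, 465, 971]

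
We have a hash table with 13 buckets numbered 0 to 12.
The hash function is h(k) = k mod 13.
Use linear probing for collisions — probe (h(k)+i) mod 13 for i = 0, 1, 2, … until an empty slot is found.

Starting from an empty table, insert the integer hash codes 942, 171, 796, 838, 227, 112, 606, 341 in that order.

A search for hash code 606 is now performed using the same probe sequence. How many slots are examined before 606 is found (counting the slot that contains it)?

3

Insert 942: h=6, slot 6 empty -> index 6.
Insert 171: h=2, slot 2 empty -> index 2.
Insert 796: h=3, slot 3 empty -> index 3.
Insert 838: h=6, slot 6 occupied -> index 7.
Insert 227: h=6, slots 6,7 occupied -> index 8.
Insert 112: h=8, slot 8 occupied -> index 9.
Insert 606: h=8, slots 8,9 occupied -> index 10.
Insert 341: h=3, slot 3 occupied -> index 4.
Table: [∅, ∅, 171, 796, 341, ∅, 942, 838, 227, 112, 606, ∅, ∅]
Lookup 606: h=8, probe 8,9,10 → found at 10.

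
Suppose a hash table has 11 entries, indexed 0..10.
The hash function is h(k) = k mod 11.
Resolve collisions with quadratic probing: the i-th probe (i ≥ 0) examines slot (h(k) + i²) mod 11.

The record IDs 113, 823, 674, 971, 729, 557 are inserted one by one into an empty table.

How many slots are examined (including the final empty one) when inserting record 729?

113: h=3 => slot 3
823: h=9 => slot 9
674: h=3, probe 3,4 => slot 4
971: h=3, probe 3,4,7 => slot 7
729: h=3, probe 3,4,7,1 => slot 1
557: h=7, probe 7,8 => slot 8
Table: [∅, 729, ∅, 113, 674, ∅, ∅, 971, 557, 823, ∅]

4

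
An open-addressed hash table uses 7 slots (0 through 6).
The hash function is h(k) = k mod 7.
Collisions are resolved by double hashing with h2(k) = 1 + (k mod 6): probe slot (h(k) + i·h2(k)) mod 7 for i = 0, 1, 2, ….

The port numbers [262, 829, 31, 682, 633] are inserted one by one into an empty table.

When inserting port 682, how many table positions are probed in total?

262: h=3 -> slot 3
829: h=3, h2=2, probe 3,5 -> slot 5
31: h=3, h2=2, probe 3,5,0 -> slot 0
682: h=3, h2=5, probe 3,1 -> slot 1
633: h=3, h2=4, probe 3,0,4 -> slot 4
Table: [31, 682, ., 262, 633, 829, .]

2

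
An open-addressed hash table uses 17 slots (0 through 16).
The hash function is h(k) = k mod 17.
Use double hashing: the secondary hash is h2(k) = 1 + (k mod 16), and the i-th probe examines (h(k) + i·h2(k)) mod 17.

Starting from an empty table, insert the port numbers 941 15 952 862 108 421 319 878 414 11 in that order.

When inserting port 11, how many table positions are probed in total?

941: h=6 => slot 6
15: h=15 => slot 15
952: h=0 => slot 0
862: h=12 => slot 12
108: h=6, h2=13, probe 6,2 => slot 2
421: h=13 => slot 13
319: h=13, h2=16, probe 13,12,11 => slot 11
878: h=11, h2=15, probe 11,9 => slot 9
414: h=6, h2=15, probe 6,4 => slot 4
11: h=11, h2=12, probe 11,6,1 => slot 1
Table: [952, 11, 108, —, 414, —, 941, —, —, 878, —, 319, 862, 421, —, 15, —]

3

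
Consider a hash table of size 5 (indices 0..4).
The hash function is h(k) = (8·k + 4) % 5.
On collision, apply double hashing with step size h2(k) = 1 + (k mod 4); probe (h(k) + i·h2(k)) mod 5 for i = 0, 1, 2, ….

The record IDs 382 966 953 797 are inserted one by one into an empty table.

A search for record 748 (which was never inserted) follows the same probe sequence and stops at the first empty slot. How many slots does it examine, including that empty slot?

Insert 382: h=0, slot 0 empty -> index 0.
Insert 966: h=2, slot 2 empty -> index 2.
Insert 953: h=3, slot 3 empty -> index 3.
Insert 797: h=0, h2=2, slots 0,2 occupied -> index 4.
Table: [382, ., 966, 953, 797]
Lookup 748: h=3, h2=1, probe 3,4,0,1 → slot 1 empty, not found.

4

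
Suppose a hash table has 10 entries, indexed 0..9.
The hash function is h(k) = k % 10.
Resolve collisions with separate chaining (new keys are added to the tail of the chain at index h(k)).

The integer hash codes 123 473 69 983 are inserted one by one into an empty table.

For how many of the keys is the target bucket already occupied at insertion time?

2

Insert 123: h=3, bucket 3 empty -> new chain.
Insert 473: h=3, bucket 3 nonempty -> append to chain.
Insert 69: h=9, bucket 9 empty -> new chain.
Insert 983: h=3, bucket 3 nonempty -> append to chain.
Final buckets:
0: .
1: .
2: .
3: 123 -> 473 -> 983
4: .
5: .
6: .
7: .
8: .
9: 69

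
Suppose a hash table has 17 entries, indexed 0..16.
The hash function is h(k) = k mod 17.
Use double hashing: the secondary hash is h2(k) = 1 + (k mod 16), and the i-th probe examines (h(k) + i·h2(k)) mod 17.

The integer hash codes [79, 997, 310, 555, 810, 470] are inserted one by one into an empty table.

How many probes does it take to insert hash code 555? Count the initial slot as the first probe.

79 hashes to 11; slot 11 is free → place at 11.
997 hashes to 11, h2=6; 11 taken → place at 0.
310 hashes to 4; slot 4 is free → place at 4.
555 hashes to 11, h2=12; 11 taken → place at 6.
810 hashes to 11, h2=11; 11 taken → place at 5.
470 hashes to 11, h2=7; 11 taken → place at 1.
Table: [997, 470, -, -, 310, 810, 555, -, -, -, -, 79, -, -, -, -, -]

2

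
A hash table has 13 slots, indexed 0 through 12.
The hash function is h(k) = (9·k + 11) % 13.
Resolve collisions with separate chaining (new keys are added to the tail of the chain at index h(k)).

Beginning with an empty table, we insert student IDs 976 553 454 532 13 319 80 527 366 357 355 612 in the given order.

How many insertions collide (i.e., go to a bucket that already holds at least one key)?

976 → bucket 7
553 → bucket 9
454 → bucket 2
532 → bucket 2 (collision)
13 → bucket 11
319 → bucket 9 (collision)
80 → bucket 3
527 → bucket 9 (collision)
366 → bucket 3 (collision)
357 → bucket 0
355 → bucket 8
612 → bucket 7 (collision)
Final buckets:
0: 357
1: _
2: 454 -> 532
3: 80 -> 366
4: _
5: _
6: _
7: 976 -> 612
8: 355
9: 553 -> 319 -> 527
10: _
11: 13
12: _

5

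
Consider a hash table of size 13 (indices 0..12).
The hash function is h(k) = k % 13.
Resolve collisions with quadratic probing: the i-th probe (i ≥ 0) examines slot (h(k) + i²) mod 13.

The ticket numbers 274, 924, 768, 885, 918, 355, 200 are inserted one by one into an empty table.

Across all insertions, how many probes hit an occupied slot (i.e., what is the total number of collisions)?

Insert 274: h=1, slot 1 empty => index 1.
Insert 924: h=1, slot 1 occupied => index 2.
Insert 768: h=1, slots 1,2 occupied => index 5.
Insert 885: h=1, slots 1,2,5 occupied => index 10.
Insert 918: h=8, slot 8 empty => index 8.
Insert 355: h=4, slot 4 empty => index 4.
Insert 200: h=5, slot 5 occupied => index 6.
Table: [∅, 274, 924, ∅, 355, 768, 200, ∅, 918, ∅, 885, ∅, ∅]

7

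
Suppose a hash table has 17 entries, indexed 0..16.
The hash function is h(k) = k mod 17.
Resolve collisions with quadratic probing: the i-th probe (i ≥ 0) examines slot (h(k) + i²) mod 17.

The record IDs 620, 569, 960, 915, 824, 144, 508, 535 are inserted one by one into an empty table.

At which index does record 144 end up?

7

620 hashes to 8; slot 8 is free → place at 8.
569 hashes to 8; 8 taken → place at 9.
960 hashes to 8; 8,9 taken → place at 12.
915 hashes to 14; slot 14 is free → place at 14.
824 hashes to 8; 8,9,12 taken → place at 0.
144 hashes to 8; 8,9,12,0 taken → place at 7.
508 hashes to 15; slot 15 is free → place at 15.
535 hashes to 8; 8,9,12,0,7 taken → place at 16.
Table: [824, ∅, ∅, ∅, ∅, ∅, ∅, 144, 620, 569, ∅, ∅, 960, ∅, 915, 508, 535]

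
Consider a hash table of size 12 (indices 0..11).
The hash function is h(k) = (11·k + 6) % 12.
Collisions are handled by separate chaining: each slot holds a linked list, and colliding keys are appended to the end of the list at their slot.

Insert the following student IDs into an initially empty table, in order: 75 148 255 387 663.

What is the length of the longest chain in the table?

4

Insert 75: h=3, bucket 3 empty -> new chain.
Insert 148: h=2, bucket 2 empty -> new chain.
Insert 255: h=3, bucket 3 nonempty -> append to chain.
Insert 387: h=3, bucket 3 nonempty -> append to chain.
Insert 663: h=3, bucket 3 nonempty -> append to chain.
Final buckets:
0: _
1: _
2: 148
3: 75 -> 255 -> 387 -> 663
4: _
5: _
6: _
7: _
8: _
9: _
10: _
11: _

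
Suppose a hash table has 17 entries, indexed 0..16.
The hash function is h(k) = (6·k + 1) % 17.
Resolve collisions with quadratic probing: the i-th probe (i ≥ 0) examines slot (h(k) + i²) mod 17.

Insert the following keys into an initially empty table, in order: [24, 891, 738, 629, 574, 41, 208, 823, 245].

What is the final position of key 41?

8

Insert 24: h=9, slot 9 empty -> index 9.
Insert 891: h=9, slot 9 occupied -> index 10.
Insert 738: h=9, slots 9,10 occupied -> index 13.
Insert 629: h=1, slot 1 empty -> index 1.
Insert 574: h=11, slot 11 empty -> index 11.
Insert 41: h=9, slots 9,10,13,1 occupied -> index 8.
Insert 208: h=8, slots 8,9 occupied -> index 12.
Insert 823: h=9, slots 9,10,13,1,8 occupied -> index 0.
Insert 245: h=9, slots 9,10,13,1,8,0,11 occupied -> index 7.
Table: [823, 629, _, _, _, _, _, 245, 41, 24, 891, 574, 208, 738, _, _, _]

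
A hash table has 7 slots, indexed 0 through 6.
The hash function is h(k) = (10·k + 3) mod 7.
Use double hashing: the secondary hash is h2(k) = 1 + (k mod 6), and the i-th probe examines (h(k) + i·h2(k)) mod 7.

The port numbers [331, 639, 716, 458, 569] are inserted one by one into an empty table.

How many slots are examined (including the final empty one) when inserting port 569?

3

331: h=2 -> slot 2
639: h=2, h2=4, probe 2,6 -> slot 6
716: h=2, h2=3, probe 2,5 -> slot 5
458: h=5, h2=3, probe 5,1 -> slot 1
569: h=2, h2=6, probe 2,1,0 -> slot 0
Table: [569, 458, 331, -, -, 716, 639]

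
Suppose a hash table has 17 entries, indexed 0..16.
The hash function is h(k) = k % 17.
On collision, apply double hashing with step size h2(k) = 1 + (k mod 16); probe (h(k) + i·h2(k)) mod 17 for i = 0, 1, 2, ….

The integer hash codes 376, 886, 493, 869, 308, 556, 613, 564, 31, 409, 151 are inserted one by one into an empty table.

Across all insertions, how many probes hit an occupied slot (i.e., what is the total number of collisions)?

Insert 376: h=2, slot 2 empty => index 2.
Insert 886: h=2, h2=7, slot 2 occupied => index 9.
Insert 493: h=0, slot 0 empty => index 0.
Insert 869: h=2, h2=6, slot 2 occupied => index 8.
Insert 308: h=2, h2=5, slot 2 occupied => index 7.
Insert 556: h=12, slot 12 empty => index 12.
Insert 613: h=1, slot 1 empty => index 1.
Insert 564: h=3, slot 3 empty => index 3.
Insert 31: h=14, slot 14 empty => index 14.
Insert 409: h=1, h2=10, slot 1 occupied => index 11.
Insert 151: h=15, slot 15 empty => index 15.
Table: [493, 613, 376, 564, _, _, _, 308, 869, 886, _, 409, 556, _, 31, 151, _]

4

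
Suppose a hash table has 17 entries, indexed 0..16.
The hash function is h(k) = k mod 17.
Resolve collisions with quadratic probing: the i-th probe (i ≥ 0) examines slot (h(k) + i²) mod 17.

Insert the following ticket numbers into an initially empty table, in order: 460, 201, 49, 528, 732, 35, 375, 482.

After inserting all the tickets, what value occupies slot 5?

732

Insert 460: h=1, slot 1 empty -> index 1.
Insert 201: h=14, slot 14 empty -> index 14.
Insert 49: h=15, slot 15 empty -> index 15.
Insert 528: h=1, slot 1 occupied -> index 2.
Insert 732: h=1, slots 1,2 occupied -> index 5.
Insert 35: h=1, slots 1,2,5 occupied -> index 10.
Insert 375: h=1, slots 1,2,5,10 occupied -> index 0.
Insert 482: h=6, slot 6 empty -> index 6.
Table: [375, 460, 528, _, _, 732, 482, _, _, _, 35, _, _, _, 201, 49, _]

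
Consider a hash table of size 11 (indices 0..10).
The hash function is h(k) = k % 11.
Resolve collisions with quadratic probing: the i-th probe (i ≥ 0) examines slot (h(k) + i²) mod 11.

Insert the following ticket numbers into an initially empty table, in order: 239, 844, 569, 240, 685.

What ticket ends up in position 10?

239 hashes to 8; slot 8 is free → place at 8.
844 hashes to 8; 8 taken → place at 9.
569 hashes to 8; 8,9 taken → place at 1.
240 hashes to 9; 9 taken → place at 10.
685 hashes to 3; slot 3 is free → place at 3.
Table: [-, 569, -, 685, -, -, -, -, 239, 844, 240]

240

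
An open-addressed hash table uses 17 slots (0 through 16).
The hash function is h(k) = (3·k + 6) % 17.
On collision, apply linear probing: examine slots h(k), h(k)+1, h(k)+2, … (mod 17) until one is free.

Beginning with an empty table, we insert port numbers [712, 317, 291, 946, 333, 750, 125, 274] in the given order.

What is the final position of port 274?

712: h=0 -> slot 0
317: h=5 -> slot 5
291: h=12 -> slot 12
946: h=5, probe 5,6 -> slot 6
333: h=2 -> slot 2
750: h=12, probe 12,13 -> slot 13
125: h=7 -> slot 7
274: h=12, probe 12,13,14 -> slot 14
Table: [712, —, 333, —, —, 317, 946, 125, —, —, —, —, 291, 750, 274, —, —]

14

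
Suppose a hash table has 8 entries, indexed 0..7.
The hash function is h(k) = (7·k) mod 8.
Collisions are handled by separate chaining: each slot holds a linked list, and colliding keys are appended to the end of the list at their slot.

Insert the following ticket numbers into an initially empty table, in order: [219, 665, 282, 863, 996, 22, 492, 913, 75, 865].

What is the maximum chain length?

3

Insert 219: h=5, bucket 5 empty → new chain.
Insert 665: h=7, bucket 7 empty → new chain.
Insert 282: h=6, bucket 6 empty → new chain.
Insert 863: h=1, bucket 1 empty → new chain.
Insert 996: h=4, bucket 4 empty → new chain.
Insert 22: h=2, bucket 2 empty → new chain.
Insert 492: h=4, bucket 4 nonempty → append to chain.
Insert 913: h=7, bucket 7 nonempty → append to chain.
Insert 75: h=5, bucket 5 nonempty → append to chain.
Insert 865: h=7, bucket 7 nonempty → append to chain.
Final buckets:
0: .
1: 863
2: 22
3: .
4: 996 -> 492
5: 219 -> 75
6: 282
7: 665 -> 913 -> 865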